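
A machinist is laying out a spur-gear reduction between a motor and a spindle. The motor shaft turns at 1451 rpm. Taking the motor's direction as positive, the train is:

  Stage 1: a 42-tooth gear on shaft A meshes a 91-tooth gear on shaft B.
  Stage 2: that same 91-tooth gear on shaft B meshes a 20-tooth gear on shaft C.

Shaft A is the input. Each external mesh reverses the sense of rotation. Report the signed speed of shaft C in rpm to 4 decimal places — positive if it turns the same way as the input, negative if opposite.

+3047.1000 rpm (same as input, |ω| = 3047.1000 rpm)

Stage 1 [42T→91T]: ω = 1451.0000×42/91 = 669.6923 rpm, dir flips to −; running = −669.6923
Stage 2 [91T→20T]: ω = 669.6923×91/20 = 3047.1000 rpm, dir flips to +; running = +3047.1000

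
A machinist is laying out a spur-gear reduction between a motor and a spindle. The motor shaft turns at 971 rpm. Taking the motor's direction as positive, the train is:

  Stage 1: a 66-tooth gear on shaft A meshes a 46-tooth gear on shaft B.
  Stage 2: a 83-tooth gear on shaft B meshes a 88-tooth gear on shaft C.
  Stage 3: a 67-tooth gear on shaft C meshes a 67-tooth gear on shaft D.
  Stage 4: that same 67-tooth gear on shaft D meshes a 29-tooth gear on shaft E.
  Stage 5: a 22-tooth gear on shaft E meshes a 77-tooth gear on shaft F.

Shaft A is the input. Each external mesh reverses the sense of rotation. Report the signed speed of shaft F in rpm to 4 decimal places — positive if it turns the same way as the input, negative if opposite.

-867.3802 rpm (opposite to input, |ω| = 867.3802 rpm)

Stage 1 [66T→46T]: ω = 971.0000×66/46 = 1393.1739 rpm, dir flips to −; running = −1393.1739
Stage 2 [83T→88T]: ω = 1393.1739×83/88 = 1314.0163 rpm, dir flips to +; running = +1314.0163
Stage 3 [67T→67T]: ω = 1314.0163×67/67 = 1314.0163 rpm, dir flips to −; running = −1314.0163
Stage 4 [67T→29T]: ω = 1314.0163×67/29 = 3035.8308 rpm, dir flips to +; running = +3035.8308
Stage 5 [22T→77T]: ω = 3035.8308×22/77 = 867.3802 rpm, dir flips to −; running = −867.3802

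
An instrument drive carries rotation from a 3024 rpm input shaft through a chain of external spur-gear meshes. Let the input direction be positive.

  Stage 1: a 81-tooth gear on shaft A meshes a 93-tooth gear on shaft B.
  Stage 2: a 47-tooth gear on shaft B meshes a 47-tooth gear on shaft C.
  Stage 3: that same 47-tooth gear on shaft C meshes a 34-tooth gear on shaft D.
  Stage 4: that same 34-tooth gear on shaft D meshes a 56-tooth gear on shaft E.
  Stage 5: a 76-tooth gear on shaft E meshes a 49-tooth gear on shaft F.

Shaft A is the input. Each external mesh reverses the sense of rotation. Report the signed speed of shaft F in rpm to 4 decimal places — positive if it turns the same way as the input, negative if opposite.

Stage 1 [81T→93T]: ω = 3024.0000×81/93 = 2633.8065 rpm, dir flips to −; running = −2633.8065
Stage 2 [47T→47T]: ω = 2633.8065×47/47 = 2633.8065 rpm, dir flips to +; running = +2633.8065
Stage 3 [47T→34T]: ω = 2633.8065×47/34 = 3640.8501 rpm, dir flips to −; running = −3640.8501
Stage 4 [34T→56T]: ω = 3640.8501×34/56 = 2210.5161 rpm, dir flips to +; running = +2210.5161
Stage 5 [76T→49T]: ω = 2210.5161×76/49 = 3428.5556 rpm, dir flips to −; running = −3428.5556

-3428.5556 rpm (opposite to input, |ω| = 3428.5556 rpm)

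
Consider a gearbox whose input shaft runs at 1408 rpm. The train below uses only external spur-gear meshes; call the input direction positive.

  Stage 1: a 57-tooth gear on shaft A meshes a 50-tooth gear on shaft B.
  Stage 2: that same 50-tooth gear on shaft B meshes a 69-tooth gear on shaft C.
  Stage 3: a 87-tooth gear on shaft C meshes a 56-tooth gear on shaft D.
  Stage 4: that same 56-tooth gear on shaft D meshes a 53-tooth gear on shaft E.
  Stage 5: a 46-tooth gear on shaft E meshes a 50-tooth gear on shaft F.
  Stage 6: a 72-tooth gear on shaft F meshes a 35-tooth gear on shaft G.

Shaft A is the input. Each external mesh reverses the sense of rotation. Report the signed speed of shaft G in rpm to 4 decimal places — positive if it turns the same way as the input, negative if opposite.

Stage 1 [57T→50T]: ω = 1408.0000×57/50 = 1605.1200 rpm, dir flips to −; running = −1605.1200
Stage 2 [50T→69T]: ω = 1605.1200×50/69 = 1163.1304 rpm, dir flips to +; running = +1163.1304
Stage 3 [87T→56T]: ω = 1163.1304×87/56 = 1807.0062 rpm, dir flips to −; running = −1807.0062
Stage 4 [56T→53T]: ω = 1807.0062×56/53 = 1909.2896 rpm, dir flips to +; running = +1909.2896
Stage 5 [46T→50T]: ω = 1909.2896×46/50 = 1756.5464 rpm, dir flips to −; running = −1756.5464
Stage 6 [72T→35T]: ω = 1756.5464×72/35 = 3613.4669 rpm, dir flips to +; running = +3613.4669

+3613.4669 rpm (same as input, |ω| = 3613.4669 rpm)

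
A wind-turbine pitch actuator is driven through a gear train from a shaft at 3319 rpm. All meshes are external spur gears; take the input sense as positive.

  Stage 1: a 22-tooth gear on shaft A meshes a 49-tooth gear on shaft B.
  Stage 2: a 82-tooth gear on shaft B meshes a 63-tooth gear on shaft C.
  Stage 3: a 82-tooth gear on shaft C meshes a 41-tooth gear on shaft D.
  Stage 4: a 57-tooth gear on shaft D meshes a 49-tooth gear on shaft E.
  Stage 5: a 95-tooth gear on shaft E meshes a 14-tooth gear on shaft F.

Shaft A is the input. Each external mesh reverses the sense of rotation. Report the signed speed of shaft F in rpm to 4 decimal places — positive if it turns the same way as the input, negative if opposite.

Stage 1 [22T→49T]: ω = 3319.0000×22/49 = 1490.1633 rpm, dir flips to −; running = −1490.1633
Stage 2 [82T→63T]: ω = 1490.1633×82/63 = 1939.5776 rpm, dir flips to +; running = +1939.5776
Stage 3 [82T→41T]: ω = 1939.5776×82/41 = 3879.1552 rpm, dir flips to −; running = −3879.1552
Stage 4 [57T→49T]: ω = 3879.1552×57/49 = 4512.4866 rpm, dir flips to +; running = +4512.4866
Stage 5 [95T→14T]: ω = 4512.4866×95/14 = 30620.4449 rpm, dir flips to −; running = −30620.4449

-30620.4449 rpm (opposite to input, |ω| = 30620.4449 rpm)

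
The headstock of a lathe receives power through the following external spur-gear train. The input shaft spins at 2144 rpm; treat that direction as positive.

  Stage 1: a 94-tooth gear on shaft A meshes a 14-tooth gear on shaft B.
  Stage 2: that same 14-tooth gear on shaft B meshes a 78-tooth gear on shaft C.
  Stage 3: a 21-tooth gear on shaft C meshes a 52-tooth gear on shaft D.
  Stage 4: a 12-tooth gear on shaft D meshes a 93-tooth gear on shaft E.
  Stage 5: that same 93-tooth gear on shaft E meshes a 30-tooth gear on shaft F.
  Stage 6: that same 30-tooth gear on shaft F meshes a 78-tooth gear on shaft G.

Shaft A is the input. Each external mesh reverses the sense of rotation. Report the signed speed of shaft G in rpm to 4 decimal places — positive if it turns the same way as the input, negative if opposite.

+160.5316 rpm (same as input, |ω| = 160.5316 rpm)

Stage 1 [94T→14T]: ω = 2144.0000×94/14 = 14395.4286 rpm, dir flips to −; running = −14395.4286
Stage 2 [14T→78T]: ω = 14395.4286×14/78 = 2583.7949 rpm, dir flips to +; running = +2583.7949
Stage 3 [21T→52T]: ω = 2583.7949×21/52 = 1043.4556 rpm, dir flips to −; running = −1043.4556
Stage 4 [12T→93T]: ω = 1043.4556×12/93 = 134.6394 rpm, dir flips to +; running = +134.6394
Stage 5 [93T→30T]: ω = 134.6394×93/30 = 417.3822 rpm, dir flips to −; running = −417.3822
Stage 6 [30T→78T]: ω = 417.3822×30/78 = 160.5316 rpm, dir flips to +; running = +160.5316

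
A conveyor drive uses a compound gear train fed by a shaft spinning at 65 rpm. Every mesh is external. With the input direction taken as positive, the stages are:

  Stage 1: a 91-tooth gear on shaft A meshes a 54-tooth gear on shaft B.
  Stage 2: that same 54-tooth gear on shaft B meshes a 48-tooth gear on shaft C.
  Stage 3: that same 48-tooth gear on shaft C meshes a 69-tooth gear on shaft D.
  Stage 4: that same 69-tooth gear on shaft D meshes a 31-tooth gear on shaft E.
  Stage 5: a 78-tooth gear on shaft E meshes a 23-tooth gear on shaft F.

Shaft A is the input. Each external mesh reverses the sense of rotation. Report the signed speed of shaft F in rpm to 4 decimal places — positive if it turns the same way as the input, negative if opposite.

-647.0827 rpm (opposite to input, |ω| = 647.0827 rpm)

Stage 1 [91T→54T]: ω = 65.0000×91/54 = 109.5370 rpm, dir flips to −; running = −109.5370
Stage 2 [54T→48T]: ω = 109.5370×54/48 = 123.2292 rpm, dir flips to +; running = +123.2292
Stage 3 [48T→69T]: ω = 123.2292×48/69 = 85.7246 rpm, dir flips to −; running = −85.7246
Stage 4 [69T→31T]: ω = 85.7246×69/31 = 190.8065 rpm, dir flips to +; running = +190.8065
Stage 5 [78T→23T]: ω = 190.8065×78/23 = 647.0827 rpm, dir flips to −; running = −647.0827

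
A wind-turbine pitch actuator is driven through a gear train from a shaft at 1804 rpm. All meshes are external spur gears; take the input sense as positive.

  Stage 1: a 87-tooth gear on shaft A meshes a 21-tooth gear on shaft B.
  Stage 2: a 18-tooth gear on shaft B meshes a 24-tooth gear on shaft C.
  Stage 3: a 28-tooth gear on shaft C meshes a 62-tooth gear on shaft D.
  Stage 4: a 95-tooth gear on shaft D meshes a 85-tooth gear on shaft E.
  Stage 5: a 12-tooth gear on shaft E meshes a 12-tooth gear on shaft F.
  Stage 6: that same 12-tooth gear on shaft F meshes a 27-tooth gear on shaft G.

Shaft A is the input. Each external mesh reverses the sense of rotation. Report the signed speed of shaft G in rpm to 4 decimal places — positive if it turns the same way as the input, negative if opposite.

+1257.4371 rpm (same as input, |ω| = 1257.4371 rpm)

Stage 1 [87T→21T]: ω = 1804.0000×87/21 = 7473.7143 rpm, dir flips to −; running = −7473.7143
Stage 2 [18T→24T]: ω = 7473.7143×18/24 = 5605.2857 rpm, dir flips to +; running = +5605.2857
Stage 3 [28T→62T]: ω = 5605.2857×28/62 = 2531.4194 rpm, dir flips to −; running = −2531.4194
Stage 4 [95T→85T]: ω = 2531.4194×95/85 = 2829.2334 rpm, dir flips to +; running = +2829.2334
Stage 5 [12T→12T]: ω = 2829.2334×12/12 = 2829.2334 rpm, dir flips to −; running = −2829.2334
Stage 6 [12T→27T]: ω = 2829.2334×12/27 = 1257.4371 rpm, dir flips to +; running = +1257.4371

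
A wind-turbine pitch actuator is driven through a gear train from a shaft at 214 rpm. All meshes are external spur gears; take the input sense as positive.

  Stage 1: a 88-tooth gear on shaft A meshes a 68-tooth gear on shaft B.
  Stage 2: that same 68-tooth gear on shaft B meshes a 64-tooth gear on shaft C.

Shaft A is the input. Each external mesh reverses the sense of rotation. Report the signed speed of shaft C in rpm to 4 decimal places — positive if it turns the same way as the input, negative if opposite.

+294.2500 rpm (same as input, |ω| = 294.2500 rpm)

Stage 1 [88T→68T]: ω = 214.0000×88/68 = 276.9412 rpm, dir flips to −; running = −276.9412
Stage 2 [68T→64T]: ω = 276.9412×68/64 = 294.2500 rpm, dir flips to +; running = +294.2500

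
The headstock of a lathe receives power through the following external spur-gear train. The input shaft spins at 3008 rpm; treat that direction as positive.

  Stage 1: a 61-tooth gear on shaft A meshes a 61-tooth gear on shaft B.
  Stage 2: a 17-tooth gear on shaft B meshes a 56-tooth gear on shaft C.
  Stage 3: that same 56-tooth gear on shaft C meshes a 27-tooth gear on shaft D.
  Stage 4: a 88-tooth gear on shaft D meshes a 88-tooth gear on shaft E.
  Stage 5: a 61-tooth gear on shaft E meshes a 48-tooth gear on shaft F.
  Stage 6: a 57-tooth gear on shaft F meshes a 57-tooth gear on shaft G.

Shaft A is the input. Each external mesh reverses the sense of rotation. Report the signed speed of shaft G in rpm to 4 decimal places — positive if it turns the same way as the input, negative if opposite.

Stage 1 [61T→61T]: ω = 3008.0000×61/61 = 3008.0000 rpm, dir flips to −; running = −3008.0000
Stage 2 [17T→56T]: ω = 3008.0000×17/56 = 913.1429 rpm, dir flips to +; running = +913.1429
Stage 3 [56T→27T]: ω = 913.1429×56/27 = 1893.9259 rpm, dir flips to −; running = −1893.9259
Stage 4 [88T→88T]: ω = 1893.9259×88/88 = 1893.9259 rpm, dir flips to +; running = +1893.9259
Stage 5 [61T→48T]: ω = 1893.9259×61/48 = 2406.8642 rpm, dir flips to −; running = −2406.8642
Stage 6 [57T→57T]: ω = 2406.8642×57/57 = 2406.8642 rpm, dir flips to +; running = +2406.8642

+2406.8642 rpm (same as input, |ω| = 2406.8642 rpm)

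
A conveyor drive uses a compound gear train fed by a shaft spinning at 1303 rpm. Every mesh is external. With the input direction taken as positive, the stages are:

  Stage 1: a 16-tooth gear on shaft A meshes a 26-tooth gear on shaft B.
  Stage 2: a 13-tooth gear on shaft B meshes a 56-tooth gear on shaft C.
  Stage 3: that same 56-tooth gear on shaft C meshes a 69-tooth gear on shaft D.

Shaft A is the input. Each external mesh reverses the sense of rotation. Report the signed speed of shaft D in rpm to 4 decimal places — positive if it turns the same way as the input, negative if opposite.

Stage 1 [16T→26T]: ω = 1303.0000×16/26 = 801.8462 rpm, dir flips to −; running = −801.8462
Stage 2 [13T→56T]: ω = 801.8462×13/56 = 186.1429 rpm, dir flips to +; running = +186.1429
Stage 3 [56T→69T]: ω = 186.1429×56/69 = 151.0725 rpm, dir flips to −; running = −151.0725

-151.0725 rpm (opposite to input, |ω| = 151.0725 rpm)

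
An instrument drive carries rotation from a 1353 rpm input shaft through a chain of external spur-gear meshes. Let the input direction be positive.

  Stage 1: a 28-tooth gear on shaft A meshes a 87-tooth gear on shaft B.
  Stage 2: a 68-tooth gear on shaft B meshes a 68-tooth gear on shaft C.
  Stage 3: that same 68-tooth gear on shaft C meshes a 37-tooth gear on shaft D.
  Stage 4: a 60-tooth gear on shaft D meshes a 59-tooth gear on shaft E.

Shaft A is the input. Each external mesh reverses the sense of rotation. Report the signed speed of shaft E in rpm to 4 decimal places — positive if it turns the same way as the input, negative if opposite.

+813.8474 rpm (same as input, |ω| = 813.8474 rpm)

Stage 1 [28T→87T]: ω = 1353.0000×28/87 = 435.4483 rpm, dir flips to −; running = −435.4483
Stage 2 [68T→68T]: ω = 435.4483×68/68 = 435.4483 rpm, dir flips to +; running = +435.4483
Stage 3 [68T→37T]: ω = 435.4483×68/37 = 800.2833 rpm, dir flips to −; running = −800.2833
Stage 4 [60T→59T]: ω = 800.2833×60/59 = 813.8474 rpm, dir flips to +; running = +813.8474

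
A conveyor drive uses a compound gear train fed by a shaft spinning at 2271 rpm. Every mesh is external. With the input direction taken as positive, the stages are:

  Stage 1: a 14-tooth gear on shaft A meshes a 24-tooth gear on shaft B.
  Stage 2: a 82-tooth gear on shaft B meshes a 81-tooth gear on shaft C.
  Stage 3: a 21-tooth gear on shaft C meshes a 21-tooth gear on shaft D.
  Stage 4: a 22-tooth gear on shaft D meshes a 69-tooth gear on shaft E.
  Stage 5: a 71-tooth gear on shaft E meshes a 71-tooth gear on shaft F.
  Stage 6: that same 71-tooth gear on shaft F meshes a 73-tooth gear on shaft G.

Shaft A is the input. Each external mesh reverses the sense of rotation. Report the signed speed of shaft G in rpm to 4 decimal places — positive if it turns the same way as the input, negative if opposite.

Stage 1 [14T→24T]: ω = 2271.0000×14/24 = 1324.7500 rpm, dir flips to −; running = −1324.7500
Stage 2 [82T→81T]: ω = 1324.7500×82/81 = 1341.1049 rpm, dir flips to +; running = +1341.1049
Stage 3 [21T→21T]: ω = 1341.1049×21/21 = 1341.1049 rpm, dir flips to −; running = −1341.1049
Stage 4 [22T→69T]: ω = 1341.1049×22/69 = 427.5987 rpm, dir flips to +; running = +427.5987
Stage 5 [71T→71T]: ω = 427.5987×71/71 = 427.5987 rpm, dir flips to −; running = −427.5987
Stage 6 [71T→73T]: ω = 427.5987×71/73 = 415.8836 rpm, dir flips to +; running = +415.8836

+415.8836 rpm (same as input, |ω| = 415.8836 rpm)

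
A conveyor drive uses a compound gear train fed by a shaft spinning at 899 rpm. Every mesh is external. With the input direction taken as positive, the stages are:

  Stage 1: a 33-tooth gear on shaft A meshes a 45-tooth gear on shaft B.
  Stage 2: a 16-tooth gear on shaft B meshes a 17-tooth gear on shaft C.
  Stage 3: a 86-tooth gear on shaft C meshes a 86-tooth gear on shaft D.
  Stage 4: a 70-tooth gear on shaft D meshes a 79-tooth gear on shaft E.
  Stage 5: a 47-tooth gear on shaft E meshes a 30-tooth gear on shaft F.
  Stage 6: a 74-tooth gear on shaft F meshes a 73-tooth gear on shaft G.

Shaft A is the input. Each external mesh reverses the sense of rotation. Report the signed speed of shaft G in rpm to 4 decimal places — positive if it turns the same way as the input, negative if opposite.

Stage 1 [33T→45T]: ω = 899.0000×33/45 = 659.2667 rpm, dir flips to −; running = −659.2667
Stage 2 [16T→17T]: ω = 659.2667×16/17 = 620.4863 rpm, dir flips to +; running = +620.4863
Stage 3 [86T→86T]: ω = 620.4863×86/86 = 620.4863 rpm, dir flips to −; running = −620.4863
Stage 4 [70T→79T]: ω = 620.4863×70/79 = 549.7980 rpm, dir flips to +; running = +549.7980
Stage 5 [47T→30T]: ω = 549.7980×47/30 = 861.3501 rpm, dir flips to −; running = −861.3501
Stage 6 [74T→73T]: ω = 861.3501×74/73 = 873.1495 rpm, dir flips to +; running = +873.1495

+873.1495 rpm (same as input, |ω| = 873.1495 rpm)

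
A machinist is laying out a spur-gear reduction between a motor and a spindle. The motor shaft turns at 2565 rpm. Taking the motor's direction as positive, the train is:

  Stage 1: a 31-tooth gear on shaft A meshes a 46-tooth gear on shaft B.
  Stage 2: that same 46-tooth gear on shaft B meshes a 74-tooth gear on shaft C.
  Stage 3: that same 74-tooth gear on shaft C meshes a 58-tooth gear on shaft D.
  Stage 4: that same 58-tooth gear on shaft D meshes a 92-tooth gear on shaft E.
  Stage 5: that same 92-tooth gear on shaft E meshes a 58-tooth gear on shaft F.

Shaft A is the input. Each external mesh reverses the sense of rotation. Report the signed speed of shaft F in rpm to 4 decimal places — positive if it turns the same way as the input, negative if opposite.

-1370.9483 rpm (opposite to input, |ω| = 1370.9483 rpm)

Stage 1 [31T→46T]: ω = 2565.0000×31/46 = 1728.5870 rpm, dir flips to −; running = −1728.5870
Stage 2 [46T→74T]: ω = 1728.5870×46/74 = 1074.5270 rpm, dir flips to +; running = +1074.5270
Stage 3 [74T→58T]: ω = 1074.5270×74/58 = 1370.9483 rpm, dir flips to −; running = −1370.9483
Stage 4 [58T→92T]: ω = 1370.9483×58/92 = 864.2935 rpm, dir flips to +; running = +864.2935
Stage 5 [92T→58T]: ω = 864.2935×92/58 = 1370.9483 rpm, dir flips to −; running = −1370.9483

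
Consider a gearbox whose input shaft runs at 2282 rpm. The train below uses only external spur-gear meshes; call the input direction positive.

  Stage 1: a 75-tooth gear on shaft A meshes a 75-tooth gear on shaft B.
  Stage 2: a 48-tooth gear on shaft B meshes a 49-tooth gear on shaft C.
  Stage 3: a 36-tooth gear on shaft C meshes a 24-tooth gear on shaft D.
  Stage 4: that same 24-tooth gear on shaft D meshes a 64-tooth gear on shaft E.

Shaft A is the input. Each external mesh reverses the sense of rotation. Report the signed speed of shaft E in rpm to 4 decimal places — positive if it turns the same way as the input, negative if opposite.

Stage 1 [75T→75T]: ω = 2282.0000×75/75 = 2282.0000 rpm, dir flips to −; running = −2282.0000
Stage 2 [48T→49T]: ω = 2282.0000×48/49 = 2235.4286 rpm, dir flips to +; running = +2235.4286
Stage 3 [36T→24T]: ω = 2235.4286×36/24 = 3353.1429 rpm, dir flips to −; running = −3353.1429
Stage 4 [24T→64T]: ω = 3353.1429×24/64 = 1257.4286 rpm, dir flips to +; running = +1257.4286

+1257.4286 rpm (same as input, |ω| = 1257.4286 rpm)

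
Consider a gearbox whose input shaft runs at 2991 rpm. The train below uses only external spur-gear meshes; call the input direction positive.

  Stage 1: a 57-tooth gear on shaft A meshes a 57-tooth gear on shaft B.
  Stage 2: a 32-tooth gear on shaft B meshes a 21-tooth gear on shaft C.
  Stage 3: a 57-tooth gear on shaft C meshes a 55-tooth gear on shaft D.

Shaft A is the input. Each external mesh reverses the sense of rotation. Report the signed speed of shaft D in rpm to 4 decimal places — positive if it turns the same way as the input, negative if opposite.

-4723.4494 rpm (opposite to input, |ω| = 4723.4494 rpm)

Stage 1 [57T→57T]: ω = 2991.0000×57/57 = 2991.0000 rpm, dir flips to −; running = −2991.0000
Stage 2 [32T→21T]: ω = 2991.0000×32/21 = 4557.7143 rpm, dir flips to +; running = +4557.7143
Stage 3 [57T→55T]: ω = 4557.7143×57/55 = 4723.4494 rpm, dir flips to −; running = −4723.4494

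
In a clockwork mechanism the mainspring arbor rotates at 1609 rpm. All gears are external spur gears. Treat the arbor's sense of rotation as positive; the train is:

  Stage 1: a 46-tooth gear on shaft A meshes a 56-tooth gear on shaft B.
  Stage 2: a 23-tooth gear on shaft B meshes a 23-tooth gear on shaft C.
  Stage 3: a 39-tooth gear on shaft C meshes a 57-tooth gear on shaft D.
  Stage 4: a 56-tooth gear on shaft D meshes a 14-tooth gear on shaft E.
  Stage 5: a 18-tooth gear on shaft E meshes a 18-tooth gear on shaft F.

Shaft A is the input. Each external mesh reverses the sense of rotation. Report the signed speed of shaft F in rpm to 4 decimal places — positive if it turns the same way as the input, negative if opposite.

-3617.2256 rpm (opposite to input, |ω| = 3617.2256 rpm)

Stage 1 [46T→56T]: ω = 1609.0000×46/56 = 1321.6786 rpm, dir flips to −; running = −1321.6786
Stage 2 [23T→23T]: ω = 1321.6786×23/23 = 1321.6786 rpm, dir flips to +; running = +1321.6786
Stage 3 [39T→57T]: ω = 1321.6786×39/57 = 904.3064 rpm, dir flips to −; running = −904.3064
Stage 4 [56T→14T]: ω = 904.3064×56/14 = 3617.2256 rpm, dir flips to +; running = +3617.2256
Stage 5 [18T→18T]: ω = 3617.2256×18/18 = 3617.2256 rpm, dir flips to −; running = −3617.2256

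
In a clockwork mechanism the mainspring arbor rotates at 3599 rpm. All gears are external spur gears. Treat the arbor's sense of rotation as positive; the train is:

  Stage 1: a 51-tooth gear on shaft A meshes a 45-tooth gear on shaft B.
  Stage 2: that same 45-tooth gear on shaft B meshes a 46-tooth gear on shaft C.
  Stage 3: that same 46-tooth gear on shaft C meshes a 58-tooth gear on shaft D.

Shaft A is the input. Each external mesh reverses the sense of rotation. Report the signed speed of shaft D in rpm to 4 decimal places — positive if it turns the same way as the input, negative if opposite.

-3164.6379 rpm (opposite to input, |ω| = 3164.6379 rpm)

Stage 1 [51T→45T]: ω = 3599.0000×51/45 = 4078.8667 rpm, dir flips to −; running = −4078.8667
Stage 2 [45T→46T]: ω = 4078.8667×45/46 = 3990.1957 rpm, dir flips to +; running = +3990.1957
Stage 3 [46T→58T]: ω = 3990.1957×46/58 = 3164.6379 rpm, dir flips to −; running = −3164.6379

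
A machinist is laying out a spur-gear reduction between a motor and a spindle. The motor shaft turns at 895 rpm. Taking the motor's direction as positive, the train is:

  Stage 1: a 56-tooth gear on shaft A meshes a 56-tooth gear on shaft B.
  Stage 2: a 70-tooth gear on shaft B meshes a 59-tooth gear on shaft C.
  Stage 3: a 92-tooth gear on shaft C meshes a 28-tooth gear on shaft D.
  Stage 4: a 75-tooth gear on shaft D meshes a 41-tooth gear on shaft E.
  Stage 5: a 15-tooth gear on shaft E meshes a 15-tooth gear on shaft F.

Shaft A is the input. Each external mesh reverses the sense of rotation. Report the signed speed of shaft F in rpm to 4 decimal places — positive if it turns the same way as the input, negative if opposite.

-6382.2861 rpm (opposite to input, |ω| = 6382.2861 rpm)

Stage 1 [56T→56T]: ω = 895.0000×56/56 = 895.0000 rpm, dir flips to −; running = −895.0000
Stage 2 [70T→59T]: ω = 895.0000×70/59 = 1061.8644 rpm, dir flips to +; running = +1061.8644
Stage 3 [92T→28T]: ω = 1061.8644×92/28 = 3488.9831 rpm, dir flips to −; running = −3488.9831
Stage 4 [75T→41T]: ω = 3488.9831×75/41 = 6382.2861 rpm, dir flips to +; running = +6382.2861
Stage 5 [15T→15T]: ω = 6382.2861×15/15 = 6382.2861 rpm, dir flips to −; running = −6382.2861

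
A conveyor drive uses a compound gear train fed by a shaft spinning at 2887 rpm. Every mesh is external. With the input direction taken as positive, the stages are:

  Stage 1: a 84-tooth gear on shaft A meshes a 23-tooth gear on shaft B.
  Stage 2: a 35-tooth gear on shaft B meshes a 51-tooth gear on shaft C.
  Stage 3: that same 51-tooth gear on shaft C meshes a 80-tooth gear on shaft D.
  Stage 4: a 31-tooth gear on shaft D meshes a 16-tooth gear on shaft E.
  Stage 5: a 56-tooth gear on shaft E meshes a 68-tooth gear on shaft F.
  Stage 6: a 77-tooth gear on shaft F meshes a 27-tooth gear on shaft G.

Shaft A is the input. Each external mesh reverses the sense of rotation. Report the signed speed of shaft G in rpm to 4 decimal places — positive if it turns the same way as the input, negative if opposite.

+20990.5625 rpm (same as input, |ω| = 20990.5625 rpm)

Stage 1 [84T→23T]: ω = 2887.0000×84/23 = 10543.8261 rpm, dir flips to −; running = −10543.8261
Stage 2 [35T→51T]: ω = 10543.8261×35/51 = 7235.9591 rpm, dir flips to +; running = +7235.9591
Stage 3 [51T→80T]: ω = 7235.9591×51/80 = 4612.9239 rpm, dir flips to −; running = −4612.9239
Stage 4 [31T→16T]: ω = 4612.9239×31/16 = 8937.5401 rpm, dir flips to +; running = +8937.5401
Stage 5 [56T→68T]: ω = 8937.5401×56/68 = 7360.3271 rpm, dir flips to −; running = −7360.3271
Stage 6 [77T→27T]: ω = 7360.3271×77/27 = 20990.5625 rpm, dir flips to +; running = +20990.5625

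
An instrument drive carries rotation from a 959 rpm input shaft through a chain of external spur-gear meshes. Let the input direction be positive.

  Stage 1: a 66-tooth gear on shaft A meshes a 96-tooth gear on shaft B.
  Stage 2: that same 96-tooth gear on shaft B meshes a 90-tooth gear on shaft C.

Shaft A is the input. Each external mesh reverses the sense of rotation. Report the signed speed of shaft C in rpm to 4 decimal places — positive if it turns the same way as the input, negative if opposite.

Stage 1 [66T→96T]: ω = 959.0000×66/96 = 659.3125 rpm, dir flips to −; running = −659.3125
Stage 2 [96T→90T]: ω = 659.3125×96/90 = 703.2667 rpm, dir flips to +; running = +703.2667

+703.2667 rpm (same as input, |ω| = 703.2667 rpm)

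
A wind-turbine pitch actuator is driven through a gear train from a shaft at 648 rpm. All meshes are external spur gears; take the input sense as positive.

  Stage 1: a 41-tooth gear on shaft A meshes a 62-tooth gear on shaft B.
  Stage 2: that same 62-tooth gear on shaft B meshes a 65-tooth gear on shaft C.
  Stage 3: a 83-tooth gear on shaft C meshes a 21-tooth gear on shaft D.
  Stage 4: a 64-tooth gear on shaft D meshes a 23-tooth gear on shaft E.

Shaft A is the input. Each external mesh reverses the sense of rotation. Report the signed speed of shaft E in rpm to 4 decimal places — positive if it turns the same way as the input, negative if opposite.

Stage 1 [41T→62T]: ω = 648.0000×41/62 = 428.5161 rpm, dir flips to −; running = −428.5161
Stage 2 [62T→65T]: ω = 428.5161×62/65 = 408.7385 rpm, dir flips to +; running = +408.7385
Stage 3 [83T→21T]: ω = 408.7385×83/21 = 1615.4901 rpm, dir flips to −; running = −1615.4901
Stage 4 [64T→23T]: ω = 1615.4901×64/23 = 4495.2768 rpm, dir flips to +; running = +4495.2768

+4495.2768 rpm (same as input, |ω| = 4495.2768 rpm)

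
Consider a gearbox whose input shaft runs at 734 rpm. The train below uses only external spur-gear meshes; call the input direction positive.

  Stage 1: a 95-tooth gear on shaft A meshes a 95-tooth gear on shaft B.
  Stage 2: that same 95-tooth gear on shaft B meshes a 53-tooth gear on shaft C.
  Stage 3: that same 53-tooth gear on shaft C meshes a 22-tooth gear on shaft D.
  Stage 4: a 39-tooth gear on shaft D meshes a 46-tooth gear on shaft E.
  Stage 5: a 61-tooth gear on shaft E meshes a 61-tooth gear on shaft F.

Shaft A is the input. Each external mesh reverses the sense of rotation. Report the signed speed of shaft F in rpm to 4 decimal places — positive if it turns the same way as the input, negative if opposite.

-2687.2233 rpm (opposite to input, |ω| = 2687.2233 rpm)

Stage 1 [95T→95T]: ω = 734.0000×95/95 = 734.0000 rpm, dir flips to −; running = −734.0000
Stage 2 [95T→53T]: ω = 734.0000×95/53 = 1315.6604 rpm, dir flips to +; running = +1315.6604
Stage 3 [53T→22T]: ω = 1315.6604×53/22 = 3169.5455 rpm, dir flips to −; running = −3169.5455
Stage 4 [39T→46T]: ω = 3169.5455×39/46 = 2687.2233 rpm, dir flips to +; running = +2687.2233
Stage 5 [61T→61T]: ω = 2687.2233×61/61 = 2687.2233 rpm, dir flips to −; running = −2687.2233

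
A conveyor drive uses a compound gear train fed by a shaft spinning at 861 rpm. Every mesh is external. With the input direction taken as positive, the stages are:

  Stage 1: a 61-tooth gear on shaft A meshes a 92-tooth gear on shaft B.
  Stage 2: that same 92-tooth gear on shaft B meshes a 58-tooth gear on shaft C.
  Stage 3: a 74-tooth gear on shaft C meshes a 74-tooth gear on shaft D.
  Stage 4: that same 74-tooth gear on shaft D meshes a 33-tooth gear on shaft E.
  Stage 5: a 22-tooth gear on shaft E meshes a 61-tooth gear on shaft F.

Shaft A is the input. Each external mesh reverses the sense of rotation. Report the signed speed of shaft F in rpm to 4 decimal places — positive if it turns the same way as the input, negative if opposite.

Stage 1 [61T→92T]: ω = 861.0000×61/92 = 570.8804 rpm, dir flips to −; running = −570.8804
Stage 2 [92T→58T]: ω = 570.8804×92/58 = 905.5345 rpm, dir flips to +; running = +905.5345
Stage 3 [74T→74T]: ω = 905.5345×74/74 = 905.5345 rpm, dir flips to −; running = −905.5345
Stage 4 [74T→33T]: ω = 905.5345×74/33 = 2030.5925 rpm, dir flips to +; running = +2030.5925
Stage 5 [22T→61T]: ω = 2030.5925×22/61 = 732.3448 rpm, dir flips to −; running = −732.3448

-732.3448 rpm (opposite to input, |ω| = 732.3448 rpm)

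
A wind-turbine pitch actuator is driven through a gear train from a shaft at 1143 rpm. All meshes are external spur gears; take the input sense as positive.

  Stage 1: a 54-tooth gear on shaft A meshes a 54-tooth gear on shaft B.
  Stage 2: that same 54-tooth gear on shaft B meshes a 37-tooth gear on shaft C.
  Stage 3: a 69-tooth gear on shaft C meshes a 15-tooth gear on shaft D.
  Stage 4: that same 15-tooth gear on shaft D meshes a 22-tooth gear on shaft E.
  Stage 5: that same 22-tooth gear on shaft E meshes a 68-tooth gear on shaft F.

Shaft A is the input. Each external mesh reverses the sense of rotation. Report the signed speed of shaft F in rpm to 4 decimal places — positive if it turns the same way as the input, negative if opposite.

-1692.6940 rpm (opposite to input, |ω| = 1692.6940 rpm)

Stage 1 [54T→54T]: ω = 1143.0000×54/54 = 1143.0000 rpm, dir flips to −; running = −1143.0000
Stage 2 [54T→37T]: ω = 1143.0000×54/37 = 1668.1622 rpm, dir flips to +; running = +1668.1622
Stage 3 [69T→15T]: ω = 1668.1622×69/15 = 7673.5459 rpm, dir flips to −; running = −7673.5459
Stage 4 [15T→22T]: ω = 7673.5459×15/22 = 5231.9631 rpm, dir flips to +; running = +5231.9631
Stage 5 [22T→68T]: ω = 5231.9631×22/68 = 1692.6940 rpm, dir flips to −; running = −1692.6940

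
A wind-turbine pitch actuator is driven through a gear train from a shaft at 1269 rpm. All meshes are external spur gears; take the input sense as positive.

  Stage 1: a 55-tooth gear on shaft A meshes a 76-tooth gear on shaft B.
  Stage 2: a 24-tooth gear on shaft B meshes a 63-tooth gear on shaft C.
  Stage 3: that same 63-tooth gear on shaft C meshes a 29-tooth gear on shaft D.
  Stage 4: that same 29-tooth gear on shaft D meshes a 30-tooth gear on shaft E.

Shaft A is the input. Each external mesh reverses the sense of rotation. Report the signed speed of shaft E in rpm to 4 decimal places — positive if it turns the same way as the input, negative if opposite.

+734.6842 rpm (same as input, |ω| = 734.6842 rpm)

Stage 1 [55T→76T]: ω = 1269.0000×55/76 = 918.3553 rpm, dir flips to −; running = −918.3553
Stage 2 [24T→63T]: ω = 918.3553×24/63 = 349.8496 rpm, dir flips to +; running = +349.8496
Stage 3 [63T→29T]: ω = 349.8496×63/29 = 760.0181 rpm, dir flips to −; running = −760.0181
Stage 4 [29T→30T]: ω = 760.0181×29/30 = 734.6842 rpm, dir flips to +; running = +734.6842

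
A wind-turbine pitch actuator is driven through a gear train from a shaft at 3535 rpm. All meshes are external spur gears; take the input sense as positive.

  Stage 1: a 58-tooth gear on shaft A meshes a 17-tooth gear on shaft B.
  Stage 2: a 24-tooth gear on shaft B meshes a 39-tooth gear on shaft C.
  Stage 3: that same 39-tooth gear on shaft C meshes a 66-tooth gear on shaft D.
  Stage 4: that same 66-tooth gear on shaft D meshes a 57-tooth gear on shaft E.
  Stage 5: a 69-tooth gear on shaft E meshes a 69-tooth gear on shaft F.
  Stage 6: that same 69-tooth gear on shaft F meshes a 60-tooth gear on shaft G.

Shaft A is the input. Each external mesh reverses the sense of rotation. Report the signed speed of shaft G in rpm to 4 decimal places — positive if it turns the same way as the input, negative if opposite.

+5839.8638 rpm (same as input, |ω| = 5839.8638 rpm)

Stage 1 [58T→17T]: ω = 3535.0000×58/17 = 12060.5882 rpm, dir flips to −; running = −12060.5882
Stage 2 [24T→39T]: ω = 12060.5882×24/39 = 7421.9005 rpm, dir flips to +; running = +7421.9005
Stage 3 [39T→66T]: ω = 7421.9005×39/66 = 4385.6684 rpm, dir flips to −; running = −4385.6684
Stage 4 [66T→57T]: ω = 4385.6684×66/57 = 5078.1424 rpm, dir flips to +; running = +5078.1424
Stage 5 [69T→69T]: ω = 5078.1424×69/69 = 5078.1424 rpm, dir flips to −; running = −5078.1424
Stage 6 [69T→60T]: ω = 5078.1424×69/60 = 5839.8638 rpm, dir flips to +; running = +5839.8638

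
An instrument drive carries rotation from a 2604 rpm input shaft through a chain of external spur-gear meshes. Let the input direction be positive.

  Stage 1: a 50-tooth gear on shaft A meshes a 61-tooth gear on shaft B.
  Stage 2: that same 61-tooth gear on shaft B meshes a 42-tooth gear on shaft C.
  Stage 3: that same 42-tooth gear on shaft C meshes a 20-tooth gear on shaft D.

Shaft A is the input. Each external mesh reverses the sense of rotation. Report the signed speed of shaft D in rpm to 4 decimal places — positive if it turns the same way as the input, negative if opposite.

Stage 1 [50T→61T]: ω = 2604.0000×50/61 = 2134.4262 rpm, dir flips to −; running = −2134.4262
Stage 2 [61T→42T]: ω = 2134.4262×61/42 = 3100.0000 rpm, dir flips to +; running = +3100.0000
Stage 3 [42T→20T]: ω = 3100.0000×42/20 = 6510.0000 rpm, dir flips to −; running = −6510.0000

-6510.0000 rpm (opposite to input, |ω| = 6510.0000 rpm)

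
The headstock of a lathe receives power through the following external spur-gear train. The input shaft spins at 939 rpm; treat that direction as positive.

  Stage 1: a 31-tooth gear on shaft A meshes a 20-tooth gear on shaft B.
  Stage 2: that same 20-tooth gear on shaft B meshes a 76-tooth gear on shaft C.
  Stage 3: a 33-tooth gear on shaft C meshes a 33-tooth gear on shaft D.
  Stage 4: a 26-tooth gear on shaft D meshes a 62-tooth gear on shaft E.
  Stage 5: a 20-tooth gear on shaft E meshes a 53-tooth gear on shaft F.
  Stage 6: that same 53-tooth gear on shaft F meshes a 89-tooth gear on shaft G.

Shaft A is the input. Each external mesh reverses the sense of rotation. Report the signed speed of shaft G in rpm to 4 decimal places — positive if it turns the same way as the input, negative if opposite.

Stage 1 [31T→20T]: ω = 939.0000×31/20 = 1455.4500 rpm, dir flips to −; running = −1455.4500
Stage 2 [20T→76T]: ω = 1455.4500×20/76 = 383.0132 rpm, dir flips to +; running = +383.0132
Stage 3 [33T→33T]: ω = 383.0132×33/33 = 383.0132 rpm, dir flips to −; running = −383.0132
Stage 4 [26T→62T]: ω = 383.0132×26/62 = 160.6184 rpm, dir flips to +; running = +160.6184
Stage 5 [20T→53T]: ω = 160.6184×20/53 = 60.6107 rpm, dir flips to −; running = −60.6107
Stage 6 [53T→89T]: ω = 60.6107×53/89 = 36.0940 rpm, dir flips to +; running = +36.0940

+36.0940 rpm (same as input, |ω| = 36.0940 rpm)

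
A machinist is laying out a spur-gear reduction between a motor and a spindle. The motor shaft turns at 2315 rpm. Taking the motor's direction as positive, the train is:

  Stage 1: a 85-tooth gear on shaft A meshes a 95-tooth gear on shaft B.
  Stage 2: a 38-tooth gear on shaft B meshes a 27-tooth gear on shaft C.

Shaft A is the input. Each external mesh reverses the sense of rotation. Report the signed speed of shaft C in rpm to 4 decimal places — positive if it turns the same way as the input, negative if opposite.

Stage 1 [85T→95T]: ω = 2315.0000×85/95 = 2071.3158 rpm, dir flips to −; running = −2071.3158
Stage 2 [38T→27T]: ω = 2071.3158×38/27 = 2915.1852 rpm, dir flips to +; running = +2915.1852

+2915.1852 rpm (same as input, |ω| = 2915.1852 rpm)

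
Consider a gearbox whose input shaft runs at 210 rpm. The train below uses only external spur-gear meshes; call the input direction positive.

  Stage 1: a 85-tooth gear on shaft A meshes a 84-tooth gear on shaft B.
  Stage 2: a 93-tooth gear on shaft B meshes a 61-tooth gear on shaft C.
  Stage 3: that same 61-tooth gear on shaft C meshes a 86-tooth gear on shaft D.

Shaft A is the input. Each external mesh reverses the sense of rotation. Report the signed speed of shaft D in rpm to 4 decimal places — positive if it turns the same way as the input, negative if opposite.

-229.7965 rpm (opposite to input, |ω| = 229.7965 rpm)

Stage 1 [85T→84T]: ω = 210.0000×85/84 = 212.5000 rpm, dir flips to −; running = −212.5000
Stage 2 [93T→61T]: ω = 212.5000×93/61 = 323.9754 rpm, dir flips to +; running = +323.9754
Stage 3 [61T→86T]: ω = 323.9754×61/86 = 229.7965 rpm, dir flips to −; running = −229.7965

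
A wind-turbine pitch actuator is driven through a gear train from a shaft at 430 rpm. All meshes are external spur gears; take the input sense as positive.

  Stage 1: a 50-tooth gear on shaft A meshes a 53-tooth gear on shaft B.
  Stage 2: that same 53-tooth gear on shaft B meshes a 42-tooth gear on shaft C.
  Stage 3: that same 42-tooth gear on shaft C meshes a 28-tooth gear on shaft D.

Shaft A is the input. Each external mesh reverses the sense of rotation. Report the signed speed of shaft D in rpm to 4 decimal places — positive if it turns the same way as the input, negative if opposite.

Stage 1 [50T→53T]: ω = 430.0000×50/53 = 405.6604 rpm, dir flips to −; running = −405.6604
Stage 2 [53T→42T]: ω = 405.6604×53/42 = 511.9048 rpm, dir flips to +; running = +511.9048
Stage 3 [42T→28T]: ω = 511.9048×42/28 = 767.8571 rpm, dir flips to −; running = −767.8571

-767.8571 rpm (opposite to input, |ω| = 767.8571 rpm)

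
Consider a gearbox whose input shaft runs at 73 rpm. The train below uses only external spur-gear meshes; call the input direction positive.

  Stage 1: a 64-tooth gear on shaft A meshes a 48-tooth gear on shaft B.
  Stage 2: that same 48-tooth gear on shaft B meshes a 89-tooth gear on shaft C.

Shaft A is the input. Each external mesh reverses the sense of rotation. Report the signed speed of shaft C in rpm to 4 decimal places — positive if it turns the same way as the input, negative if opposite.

+52.4944 rpm (same as input, |ω| = 52.4944 rpm)

Stage 1 [64T→48T]: ω = 73.0000×64/48 = 97.3333 rpm, dir flips to −; running = −97.3333
Stage 2 [48T→89T]: ω = 97.3333×48/89 = 52.4944 rpm, dir flips to +; running = +52.4944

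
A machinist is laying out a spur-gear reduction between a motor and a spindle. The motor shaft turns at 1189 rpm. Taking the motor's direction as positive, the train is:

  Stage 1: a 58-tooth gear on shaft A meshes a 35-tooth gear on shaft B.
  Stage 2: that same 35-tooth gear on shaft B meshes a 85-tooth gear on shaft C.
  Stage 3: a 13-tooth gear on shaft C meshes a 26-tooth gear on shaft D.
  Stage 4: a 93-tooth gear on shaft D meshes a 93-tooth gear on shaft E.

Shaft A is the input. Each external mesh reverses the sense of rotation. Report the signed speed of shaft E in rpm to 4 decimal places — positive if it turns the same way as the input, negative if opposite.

Stage 1 [58T→35T]: ω = 1189.0000×58/35 = 1970.3429 rpm, dir flips to −; running = −1970.3429
Stage 2 [35T→85T]: ω = 1970.3429×35/85 = 811.3176 rpm, dir flips to +; running = +811.3176
Stage 3 [13T→26T]: ω = 811.3176×13/26 = 405.6588 rpm, dir flips to −; running = −405.6588
Stage 4 [93T→93T]: ω = 405.6588×93/93 = 405.6588 rpm, dir flips to +; running = +405.6588

+405.6588 rpm (same as input, |ω| = 405.6588 rpm)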